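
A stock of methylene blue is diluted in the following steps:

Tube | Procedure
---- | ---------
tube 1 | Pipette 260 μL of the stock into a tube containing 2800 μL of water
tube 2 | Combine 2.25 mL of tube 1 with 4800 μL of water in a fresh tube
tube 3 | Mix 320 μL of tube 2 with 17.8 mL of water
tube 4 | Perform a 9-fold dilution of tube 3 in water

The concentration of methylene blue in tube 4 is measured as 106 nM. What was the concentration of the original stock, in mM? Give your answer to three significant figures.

1.99 mM

Step 1: 260 μL + 2800 μL = 3060 μL total → factor 3060/260 = 11.769
Step 2: 2.25 mL + 4800 μL = 7.05 mL total → factor 7.05/2.25 = 3.1333
Step 3: 320 μL + 17.8 mL = 18120 μL total → factor 18120/320 = 56.625
Step 4: 9-fold → factor 9
Overall dilution factor = 11.769 × 3.1333 × 56.625 × 9 = 18793
Stock = 106 nM × 18793 = 1.992 × 10^6 nM = 1.99 mM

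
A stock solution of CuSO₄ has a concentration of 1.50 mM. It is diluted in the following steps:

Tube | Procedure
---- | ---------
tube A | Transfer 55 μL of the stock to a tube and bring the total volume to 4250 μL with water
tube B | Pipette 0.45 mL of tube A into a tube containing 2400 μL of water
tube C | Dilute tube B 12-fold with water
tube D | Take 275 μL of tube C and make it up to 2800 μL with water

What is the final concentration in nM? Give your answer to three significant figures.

Step 1: 55 μL brought to 4250 μL → factor 4250/55 = 77.273
Step 2: 0.45 mL + 2400 μL = 2.85 mL total → factor 2.85/0.45 = 6.3333
Step 3: 12-fold → factor 12
Step 4: 275 μL brought to 2800 μL → factor 2800/275 = 10.182
Overall dilution factor = 77.273 × 6.3333 × 12 × 10.182 = 59795
Final = 1.50 mM / 59795 = 2.509 × 10^-5 mM = 25.1 nM

25.1 nM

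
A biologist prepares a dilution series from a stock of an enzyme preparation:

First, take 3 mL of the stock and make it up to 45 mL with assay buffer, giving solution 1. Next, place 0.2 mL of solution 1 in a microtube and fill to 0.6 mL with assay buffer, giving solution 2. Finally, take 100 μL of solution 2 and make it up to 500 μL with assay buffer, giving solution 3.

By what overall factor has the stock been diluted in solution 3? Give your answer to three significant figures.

Step 1: 3 mL brought to 45 mL → factor 45/3 = 15
Step 2: 0.2 mL brought to 0.6 mL → factor 0.6/0.2 = 3
Step 3: 100 μL brought to 500 μL → factor 500/100 = 5
Overall dilution factor = 15 × 3 × 5 = 225

225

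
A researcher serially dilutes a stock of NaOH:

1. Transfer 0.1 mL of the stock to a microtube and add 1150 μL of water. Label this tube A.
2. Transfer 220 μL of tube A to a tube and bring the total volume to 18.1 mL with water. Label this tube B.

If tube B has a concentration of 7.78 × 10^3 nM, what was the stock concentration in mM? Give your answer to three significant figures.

Step 1: 0.1 mL + 1150 μL = 1.25 mL total → factor 1.25/0.1 = 12.5
Step 2: 220 μL brought to 18.1 mL → factor 18100/220 = 82.273
Overall dilution factor = 12.5 × 82.273 = 1028.4
Stock = 7.78 × 10^3 nM × 1028.4 = 8.001 × 10^6 nM = 8.00 mM

8.00 mM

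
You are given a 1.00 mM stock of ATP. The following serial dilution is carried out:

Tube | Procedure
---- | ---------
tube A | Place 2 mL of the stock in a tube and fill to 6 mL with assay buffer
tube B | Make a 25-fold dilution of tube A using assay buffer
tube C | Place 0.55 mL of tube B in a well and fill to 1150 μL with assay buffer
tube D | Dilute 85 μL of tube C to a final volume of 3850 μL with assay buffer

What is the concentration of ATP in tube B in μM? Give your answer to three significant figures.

13.3 μM

Step 1: 2 mL brought to 6 mL → factor 6/2 = 3
Step 2: 25-fold → factor 25
Dilution factor through tube B = 3 × 25 = 75
[tube B] = 1.00 mM / 75 = 0.01333 mM = 13.3 μM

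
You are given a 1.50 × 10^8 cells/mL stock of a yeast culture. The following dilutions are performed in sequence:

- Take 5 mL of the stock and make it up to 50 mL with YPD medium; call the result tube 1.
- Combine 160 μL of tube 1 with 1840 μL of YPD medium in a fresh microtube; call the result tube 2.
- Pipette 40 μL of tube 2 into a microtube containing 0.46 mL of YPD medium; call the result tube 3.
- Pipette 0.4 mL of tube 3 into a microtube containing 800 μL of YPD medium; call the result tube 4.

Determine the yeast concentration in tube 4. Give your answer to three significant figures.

Step 1: 5 mL brought to 50 mL → factor 50/5 = 10
Step 2: 160 μL + 1840 μL = 2000 μL total → factor 2000/160 = 12.5
Step 3: 40 μL + 0.46 mL = 500 μL total → factor 500/40 = 12.5
Step 4: 0.4 mL + 800 μL = 1.2 mL total → factor 1.2/0.4 = 3
Overall dilution factor = 10 × 12.5 × 12.5 × 3 = 4687.5
Final = 1.50 × 10^8 cells/mL / 4687.5 = 3.20 × 10^4 cells/mL

3.20 × 10^4 cells/mL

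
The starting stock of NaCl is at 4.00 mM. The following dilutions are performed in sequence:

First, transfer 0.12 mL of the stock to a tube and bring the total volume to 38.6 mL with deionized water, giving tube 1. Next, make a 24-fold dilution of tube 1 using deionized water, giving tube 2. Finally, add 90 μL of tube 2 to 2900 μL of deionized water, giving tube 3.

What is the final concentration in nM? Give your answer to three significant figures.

15.6 nM

Step 1: 0.12 mL brought to 38.6 mL → factor 38.6/0.12 = 321.67
Step 2: 24-fold → factor 24
Step 3: 90 μL + 2900 μL = 2990 μL total → factor 2990/90 = 33.222
Overall dilution factor = 321.67 × 24 × 33.222 = 2.5648 × 10^5
Final = 4.00 mM / 2.5648 × 10^5 = 1.560 × 10^-5 mM = 15.6 nM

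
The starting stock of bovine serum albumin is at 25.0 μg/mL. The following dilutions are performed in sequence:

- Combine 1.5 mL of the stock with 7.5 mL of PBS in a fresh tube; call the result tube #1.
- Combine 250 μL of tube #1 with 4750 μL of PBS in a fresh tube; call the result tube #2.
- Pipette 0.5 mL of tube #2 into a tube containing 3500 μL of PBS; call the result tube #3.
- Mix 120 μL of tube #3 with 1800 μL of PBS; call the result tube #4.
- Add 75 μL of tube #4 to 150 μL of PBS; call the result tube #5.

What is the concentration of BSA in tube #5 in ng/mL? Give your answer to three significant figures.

0.543 ng/mL

Step 1: 1.5 mL + 7.5 mL = 9 mL total → factor 9/1.5 = 6
Step 2: 250 μL + 4750 μL = 5000 μL total → factor 5000/250 = 20
Step 3: 0.5 mL + 3500 μL = 4 mL total → factor 4/0.5 = 8
Step 4: 120 μL + 1800 μL = 1920 μL total → factor 1920/120 = 16
Step 5: 75 μL + 150 μL = 225 μL total → factor 225/75 = 3
Overall dilution factor = 6 × 20 × 8 × 16 × 3 = 46080
Final = 25.0 μg/mL / 46080 = 0.0005425 μg/mL = 0.543 ng/mL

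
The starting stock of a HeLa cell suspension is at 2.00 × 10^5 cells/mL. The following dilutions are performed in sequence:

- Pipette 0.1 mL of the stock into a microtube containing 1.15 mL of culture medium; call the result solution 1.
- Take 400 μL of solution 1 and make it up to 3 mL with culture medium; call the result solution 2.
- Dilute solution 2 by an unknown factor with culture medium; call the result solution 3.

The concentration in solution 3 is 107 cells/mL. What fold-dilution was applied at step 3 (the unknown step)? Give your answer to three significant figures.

Step 1: 0.1 mL + 1.15 mL = 1.25 mL total → factor 1.25/0.1 = 12.5
Step 2: 400 μL brought to 3 mL → factor 3000/400 = 7.5
Step 3: unknown factor x
Product of known-step factors = 93.75
Overall factor = 2.00 × 10^5 cells/mL / (107 cells/mL) = 1869.2
x = 1869.2 / 93.75 = 19.9

19.9-fold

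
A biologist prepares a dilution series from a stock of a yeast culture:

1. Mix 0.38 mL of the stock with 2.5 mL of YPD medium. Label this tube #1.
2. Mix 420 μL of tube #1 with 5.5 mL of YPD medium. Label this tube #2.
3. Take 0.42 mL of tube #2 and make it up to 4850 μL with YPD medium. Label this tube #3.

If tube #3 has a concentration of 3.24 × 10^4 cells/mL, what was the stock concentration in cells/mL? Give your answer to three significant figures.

4.00 × 10^7 cells/mL

Step 1: 0.38 mL + 2.5 mL = 2.88 mL total → factor 2.88/0.38 = 7.5789
Step 2: 420 μL + 5.5 mL = 5920 μL total → factor 5920/420 = 14.095
Step 3: 0.42 mL brought to 4850 μL → factor 4.85/0.42 = 11.548
Overall dilution factor = 7.5789 × 14.095 × 11.548 = 1233.6
Stock = 3.24 × 10^4 cells/mL × 1233.6 = 4.00 × 10^7 cells/mL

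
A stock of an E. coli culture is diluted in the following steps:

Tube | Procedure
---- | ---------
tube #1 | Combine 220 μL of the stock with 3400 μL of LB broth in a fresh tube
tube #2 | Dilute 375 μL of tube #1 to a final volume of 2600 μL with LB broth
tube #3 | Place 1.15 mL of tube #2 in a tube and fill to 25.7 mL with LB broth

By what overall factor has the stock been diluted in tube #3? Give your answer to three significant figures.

Step 1: 220 μL + 3400 μL = 3620 μL total → factor 3620/220 = 16.455
Step 2: 375 μL brought to 2600 μL → factor 2600/375 = 6.9333
Step 3: 1.15 mL brought to 25.7 mL → factor 25.7/1.15 = 22.348
Overall dilution factor = 16.455 × 6.9333 × 22.348 = 2549.5

2.55 × 10^3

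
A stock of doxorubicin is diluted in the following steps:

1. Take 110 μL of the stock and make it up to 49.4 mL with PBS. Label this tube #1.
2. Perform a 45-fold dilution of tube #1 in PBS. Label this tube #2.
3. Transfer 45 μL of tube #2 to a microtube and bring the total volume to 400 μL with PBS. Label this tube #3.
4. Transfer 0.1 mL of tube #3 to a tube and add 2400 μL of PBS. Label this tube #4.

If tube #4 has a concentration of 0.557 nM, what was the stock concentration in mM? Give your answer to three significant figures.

Step 1: 110 μL brought to 49.4 mL → factor 49400/110 = 449.09
Step 2: 45-fold → factor 45
Step 3: 45 μL brought to 400 μL → factor 400/45 = 8.8889
Step 4: 0.1 mL + 2400 μL = 2.5 mL total → factor 2.5/0.1 = 25
Overall dilution factor = 449.09 × 45 × 8.8889 × 25 = 4.4909 × 10^6
Stock = 0.557 nM × 4.4909 × 10^6 = 2.501 × 10^6 nM = 2.50 mM

2.50 mM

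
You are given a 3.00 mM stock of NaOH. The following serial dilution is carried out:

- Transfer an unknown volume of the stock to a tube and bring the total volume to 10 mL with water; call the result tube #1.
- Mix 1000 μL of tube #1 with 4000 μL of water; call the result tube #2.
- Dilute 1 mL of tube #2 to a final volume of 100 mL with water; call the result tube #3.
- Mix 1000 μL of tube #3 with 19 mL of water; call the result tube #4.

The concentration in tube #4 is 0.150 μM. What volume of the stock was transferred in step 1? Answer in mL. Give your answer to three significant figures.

5.00 mL

Step 1: v brought to 10 mL → factor = 10 mL/v
Step 2: 1000 μL + 4000 μL = 5000 μL total → factor 5000/1000 = 5
Step 3: 1 mL brought to 100 mL → factor 100/1 = 100
Step 4: 1000 μL + 19 mL = 20000 μL total → factor 20000/1000 = 20
Product of known-step factors = 10000
Overall factor = 3.00 mM / (0.150 μM) = 20000
Step-1 factor = 20000 / 10000 = 2
v = 10 mL / 2 = 5.00 mL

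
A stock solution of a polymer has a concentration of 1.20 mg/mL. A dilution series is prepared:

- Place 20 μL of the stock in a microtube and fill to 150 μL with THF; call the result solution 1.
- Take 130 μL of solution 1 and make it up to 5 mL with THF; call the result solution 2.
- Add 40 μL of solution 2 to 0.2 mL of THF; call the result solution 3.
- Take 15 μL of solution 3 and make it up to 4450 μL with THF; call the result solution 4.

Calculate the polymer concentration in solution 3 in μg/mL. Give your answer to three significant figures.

0.693 μg/mL

Step 1: 20 μL brought to 150 μL → factor 150/20 = 7.5
Step 2: 130 μL brought to 5 mL → factor 5000/130 = 38.462
Step 3: 40 μL + 0.2 mL = 240 μL total → factor 240/40 = 6
Dilution factor through solution 3 = 7.5 × 38.462 × 6 = 1730.8
[solution 3] = 1.20 mg/mL / 1730.8 = 0.0006933 mg/mL = 0.693 μg/mL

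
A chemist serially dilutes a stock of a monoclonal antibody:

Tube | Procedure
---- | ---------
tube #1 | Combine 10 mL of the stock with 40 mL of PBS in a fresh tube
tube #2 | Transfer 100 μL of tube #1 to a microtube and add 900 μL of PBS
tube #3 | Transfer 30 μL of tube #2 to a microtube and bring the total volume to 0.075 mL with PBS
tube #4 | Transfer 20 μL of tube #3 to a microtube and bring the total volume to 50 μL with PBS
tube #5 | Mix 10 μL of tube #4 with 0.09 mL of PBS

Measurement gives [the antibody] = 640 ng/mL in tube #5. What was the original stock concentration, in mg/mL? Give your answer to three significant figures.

Step 1: 10 mL + 40 mL = 50 mL total → factor 50/10 = 5
Step 2: 100 μL + 900 μL = 1000 μL total → factor 1000/100 = 10
Step 3: 30 μL brought to 0.075 mL → factor 75/30 = 2.5
Step 4: 20 μL brought to 50 μL → factor 50/20 = 2.5
Step 5: 10 μL + 0.09 mL = 100 μL total → factor 100/10 = 10
Overall dilution factor = 5 × 10 × 2.5 × 2.5 × 10 = 3125
Stock = 640 ng/mL × 3125 = 2.000 × 10^6 ng/mL = 2.00 mg/mL

2.00 mg/mL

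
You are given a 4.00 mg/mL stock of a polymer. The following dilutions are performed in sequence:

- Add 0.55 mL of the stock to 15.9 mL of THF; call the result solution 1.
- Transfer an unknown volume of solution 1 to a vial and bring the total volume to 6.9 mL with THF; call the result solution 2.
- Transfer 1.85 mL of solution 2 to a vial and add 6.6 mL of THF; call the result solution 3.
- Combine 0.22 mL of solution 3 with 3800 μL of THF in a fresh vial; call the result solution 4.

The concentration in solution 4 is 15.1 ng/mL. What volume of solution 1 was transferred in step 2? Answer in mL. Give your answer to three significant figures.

0.0650 mL

Step 1: 0.55 mL + 15.9 mL = 16.45 mL total → factor 16.45/0.55 = 29.909
Step 2: v brought to 6.9 mL → factor = 6.9 mL/v
Step 3: 1.85 mL + 6.6 mL = 8.45 mL total → factor 8.45/1.85 = 4.5676
Step 4: 0.22 mL + 3800 μL = 4.02 mL total → factor 4.02/0.22 = 18.273
Product of known-step factors = 2496.3
Overall factor = 4.00 mg/mL / (15.1 ng/mL) = 2.649 × 10^5
Step-2 factor = 2.649 × 10^5 / 2496.3 = 106.12
v = 6.9 mL / 106.12 = 0.0650 mL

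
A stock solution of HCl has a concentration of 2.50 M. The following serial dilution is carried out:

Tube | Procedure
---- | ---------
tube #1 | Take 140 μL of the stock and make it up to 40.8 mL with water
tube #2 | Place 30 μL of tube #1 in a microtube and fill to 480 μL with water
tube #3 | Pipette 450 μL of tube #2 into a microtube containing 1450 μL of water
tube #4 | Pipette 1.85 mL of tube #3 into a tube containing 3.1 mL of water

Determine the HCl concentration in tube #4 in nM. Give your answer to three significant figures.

4.75 × 10^4 nM

Step 1: 140 μL brought to 40.8 mL → factor 40800/140 = 291.43
Step 2: 30 μL brought to 480 μL → factor 480/30 = 16
Step 3: 450 μL + 1450 μL = 1900 μL total → factor 1900/450 = 4.2222
Step 4: 1.85 mL + 3.1 mL = 4.95 mL total → factor 4.95/1.85 = 2.6757
Overall dilution factor = 291.43 × 16 × 4.2222 × 2.6757 = 52678
Final = 2.50 M / 52678 = 4.746 × 10^-5 M = 4.75 × 10^4 nM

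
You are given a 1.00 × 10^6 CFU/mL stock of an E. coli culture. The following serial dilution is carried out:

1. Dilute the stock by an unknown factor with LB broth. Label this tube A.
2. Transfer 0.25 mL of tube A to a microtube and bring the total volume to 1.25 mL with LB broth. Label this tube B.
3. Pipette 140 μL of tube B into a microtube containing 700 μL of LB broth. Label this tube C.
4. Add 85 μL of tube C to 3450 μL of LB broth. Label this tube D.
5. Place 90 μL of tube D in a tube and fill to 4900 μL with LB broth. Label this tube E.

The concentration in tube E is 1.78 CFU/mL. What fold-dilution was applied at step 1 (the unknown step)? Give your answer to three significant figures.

8.27-fold

Step 1: unknown factor x
Step 2: 0.25 mL brought to 1.25 mL → factor 1.25/0.25 = 5
Step 3: 140 μL + 700 μL = 840 μL total → factor 840/140 = 6
Step 4: 85 μL + 3450 μL = 3535 μL total → factor 3535/85 = 41.588
Step 5: 90 μL brought to 4900 μL → factor 4900/90 = 54.444
Product of known-step factors = 67927
Overall factor = 1.00 × 10^6 CFU/mL / (1.78 CFU/mL) = 5.618 × 10^5
x = 5.618 × 10^5 / 67927 = 8.27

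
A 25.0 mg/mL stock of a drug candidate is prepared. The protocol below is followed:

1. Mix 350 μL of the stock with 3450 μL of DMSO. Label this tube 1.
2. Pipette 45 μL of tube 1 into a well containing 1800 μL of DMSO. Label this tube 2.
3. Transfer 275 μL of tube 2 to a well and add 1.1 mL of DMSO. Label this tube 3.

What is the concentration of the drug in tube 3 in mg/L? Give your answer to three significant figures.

Step 1: 350 μL + 3450 μL = 3800 μL total → factor 3800/350 = 10.857
Step 2: 45 μL + 1800 μL = 1845 μL total → factor 1845/45 = 41
Step 3: 275 μL + 1.1 mL = 1375 μL total → factor 1375/275 = 5
Overall dilution factor = 10.857 × 41 × 5 = 2225.7
Final = 25.0 mg/mL / 2225.7 = 0.01123 mg/mL = 11.2 mg/L

11.2 mg/L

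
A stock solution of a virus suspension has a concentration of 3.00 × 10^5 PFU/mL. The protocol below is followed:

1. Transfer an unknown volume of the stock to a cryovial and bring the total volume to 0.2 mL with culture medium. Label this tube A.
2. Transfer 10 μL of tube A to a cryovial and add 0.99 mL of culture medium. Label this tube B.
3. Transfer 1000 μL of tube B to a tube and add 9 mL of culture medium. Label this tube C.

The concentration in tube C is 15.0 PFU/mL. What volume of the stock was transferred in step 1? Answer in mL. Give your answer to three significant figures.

0.0100 mL

Step 1: v brought to 0.2 mL → factor = 0.2 mL/v
Step 2: 10 μL + 0.99 mL = 1000 μL total → factor 1000/10 = 100
Step 3: 1000 μL + 9 mL = 10000 μL total → factor 10000/1000 = 10
Product of known-step factors = 1000
Overall factor = 3.00 × 10^5 PFU/mL / (15.0 PFU/mL) = 20000
Step-1 factor = 20000 / 1000 = 20
v = 0.2 mL / 20 = 0.0100 mL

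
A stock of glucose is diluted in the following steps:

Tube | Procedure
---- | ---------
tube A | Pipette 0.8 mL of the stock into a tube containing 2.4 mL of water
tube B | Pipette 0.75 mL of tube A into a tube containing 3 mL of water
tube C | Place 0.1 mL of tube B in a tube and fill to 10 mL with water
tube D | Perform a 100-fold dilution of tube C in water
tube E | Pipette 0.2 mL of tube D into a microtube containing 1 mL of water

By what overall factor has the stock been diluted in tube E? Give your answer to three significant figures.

1.20 × 10^6

Step 1: 0.8 mL + 2.4 mL = 3.2 mL total → factor 3.2/0.8 = 4
Step 2: 0.75 mL + 3 mL = 3.75 mL total → factor 3.75/0.75 = 5
Step 3: 0.1 mL brought to 10 mL → factor 10/0.1 = 100
Step 4: 100-fold → factor 100
Step 5: 0.2 mL + 1 mL = 1.2 mL total → factor 1.2/0.2 = 6
Overall dilution factor = 4 × 5 × 100 × 100 × 6 = 1.2 × 10^6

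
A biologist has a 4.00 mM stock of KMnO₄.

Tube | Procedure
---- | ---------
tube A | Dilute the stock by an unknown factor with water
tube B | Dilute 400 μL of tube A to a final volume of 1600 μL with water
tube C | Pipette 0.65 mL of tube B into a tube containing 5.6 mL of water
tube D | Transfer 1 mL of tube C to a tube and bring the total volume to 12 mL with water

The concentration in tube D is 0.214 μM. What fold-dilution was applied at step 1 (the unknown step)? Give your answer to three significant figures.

40.5-fold

Step 1: unknown factor x
Step 2: 400 μL brought to 1600 μL → factor 1600/400 = 4
Step 3: 0.65 mL + 5.6 mL = 6.25 mL total → factor 6.25/0.65 = 9.6154
Step 4: 1 mL brought to 12 mL → factor 12/1 = 12
Product of known-step factors = 461.54
Overall factor = 4.00 mM / (0.214 μM) = 18692
x = 18692 / 461.54 = 40.5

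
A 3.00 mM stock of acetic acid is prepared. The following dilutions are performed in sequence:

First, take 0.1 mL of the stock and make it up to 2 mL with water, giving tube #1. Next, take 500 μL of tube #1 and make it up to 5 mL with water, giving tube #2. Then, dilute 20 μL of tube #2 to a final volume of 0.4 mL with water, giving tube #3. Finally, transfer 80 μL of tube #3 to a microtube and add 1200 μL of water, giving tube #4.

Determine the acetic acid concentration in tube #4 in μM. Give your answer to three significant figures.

Step 1: 0.1 mL brought to 2 mL → factor 2/0.1 = 20
Step 2: 500 μL brought to 5 mL → factor 5000/500 = 10
Step 3: 20 μL brought to 0.4 mL → factor 400/20 = 20
Step 4: 80 μL + 1200 μL = 1280 μL total → factor 1280/80 = 16
Overall dilution factor = 20 × 10 × 20 × 16 = 64000
Final = 3.00 mM / 64000 = 4.688 × 10^-5 mM = 0.0469 μM

0.0469 μM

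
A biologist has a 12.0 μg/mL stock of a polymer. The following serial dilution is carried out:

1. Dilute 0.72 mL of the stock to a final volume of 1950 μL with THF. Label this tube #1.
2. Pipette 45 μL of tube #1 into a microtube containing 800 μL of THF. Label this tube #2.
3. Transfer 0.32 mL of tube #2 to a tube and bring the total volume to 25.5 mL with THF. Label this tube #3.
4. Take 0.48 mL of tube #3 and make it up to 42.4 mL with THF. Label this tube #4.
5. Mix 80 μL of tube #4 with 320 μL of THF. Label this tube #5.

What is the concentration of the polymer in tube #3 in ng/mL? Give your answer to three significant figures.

Step 1: 0.72 mL brought to 1950 μL → factor 1.95/0.72 = 2.7083
Step 2: 45 μL + 800 μL = 845 μL total → factor 845/45 = 18.778
Step 3: 0.32 mL brought to 25.5 mL → factor 25.5/0.32 = 79.688
Dilution factor through tube #3 = 2.7083 × 18.778 × 79.688 = 4052.6
[tube #3] = 12.0 μg/mL / 4052.6 = 0.002961 μg/mL = 2.96 ng/mL

2.96 ng/mL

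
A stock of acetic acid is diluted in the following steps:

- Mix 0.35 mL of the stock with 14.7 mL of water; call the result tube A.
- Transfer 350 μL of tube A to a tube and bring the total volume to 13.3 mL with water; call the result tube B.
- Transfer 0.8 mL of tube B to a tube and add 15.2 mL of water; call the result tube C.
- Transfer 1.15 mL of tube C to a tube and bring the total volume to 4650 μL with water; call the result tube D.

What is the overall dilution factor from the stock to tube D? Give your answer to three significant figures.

Step 1: 0.35 mL + 14.7 mL = 15.05 mL total → factor 15.05/0.35 = 43
Step 2: 350 μL brought to 13.3 mL → factor 13300/350 = 38
Step 3: 0.8 mL + 15.2 mL = 16 mL total → factor 16/0.8 = 20
Step 4: 1.15 mL brought to 4650 μL → factor 4.65/1.15 = 4.0435
Overall dilution factor = 43 × 38 × 20 × 4.0435 = 1.3214 × 10^5

1.32 × 10^5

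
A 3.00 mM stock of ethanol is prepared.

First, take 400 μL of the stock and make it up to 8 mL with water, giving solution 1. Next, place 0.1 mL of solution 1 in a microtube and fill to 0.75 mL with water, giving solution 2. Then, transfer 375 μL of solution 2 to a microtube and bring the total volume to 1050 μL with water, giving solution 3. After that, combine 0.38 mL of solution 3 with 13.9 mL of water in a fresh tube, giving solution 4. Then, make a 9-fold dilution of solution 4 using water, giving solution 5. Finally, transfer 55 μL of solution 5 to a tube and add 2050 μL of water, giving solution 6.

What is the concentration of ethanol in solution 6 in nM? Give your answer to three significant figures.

Step 1: 400 μL brought to 8 mL → factor 8000/400 = 20
Step 2: 0.1 mL brought to 0.75 mL → factor 0.75/0.1 = 7.5
Step 3: 375 μL brought to 1050 μL → factor 1050/375 = 2.8
Step 4: 0.38 mL + 13.9 mL = 14.28 mL total → factor 14.28/0.38 = 37.579
Step 5: 9-fold → factor 9
Step 6: 55 μL + 2050 μL = 2105 μL total → factor 2105/55 = 38.273
Overall dilution factor = 20 × 7.5 × 2.8 × 37.579 × 9 × 38.273 = 5.4366 × 10^6
Final = 3.00 mM / 5.4366 × 10^6 = 5.518 × 10^-7 mM = 0.552 nM

0.552 nM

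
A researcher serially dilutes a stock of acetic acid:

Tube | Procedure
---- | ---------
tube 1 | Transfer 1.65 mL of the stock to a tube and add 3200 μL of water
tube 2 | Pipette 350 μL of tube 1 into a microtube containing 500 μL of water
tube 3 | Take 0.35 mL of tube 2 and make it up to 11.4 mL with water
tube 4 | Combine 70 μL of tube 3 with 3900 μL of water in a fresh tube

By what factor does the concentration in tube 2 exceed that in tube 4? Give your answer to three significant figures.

1.85 × 10^3

Step 1: 1.65 mL + 3200 μL = 4.85 mL total → factor 4.85/1.65 = 2.9394
Step 2: 350 μL + 500 μL = 850 μL total → factor 850/350 = 2.4286
Step 3: 0.35 mL brought to 11.4 mL → factor 11.4/0.35 = 32.571
Step 4: 70 μL + 3900 μL = 3970 μL total → factor 3970/70 = 56.714
Dilution factor to tube 2 = 7.1385; to tube 4 = 13187
[tube 2]/[tube 4] = (factor to tube 4)/(factor to tube 2) = 13187/7.1385 = 1.85 × 10^3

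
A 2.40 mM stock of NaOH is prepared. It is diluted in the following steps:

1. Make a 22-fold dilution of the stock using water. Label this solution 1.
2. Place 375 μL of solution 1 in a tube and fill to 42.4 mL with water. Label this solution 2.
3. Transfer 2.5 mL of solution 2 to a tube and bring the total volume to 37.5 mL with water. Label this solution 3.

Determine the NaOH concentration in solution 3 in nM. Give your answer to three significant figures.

Step 1: 22-fold → factor 22
Step 2: 375 μL brought to 42.4 mL → factor 42400/375 = 113.07
Step 3: 2.5 mL brought to 37.5 mL → factor 37.5/2.5 = 15
Overall dilution factor = 22 × 113.07 × 15 = 37312
Final = 2.40 mM / 37312 = 6.432 × 10^-5 mM = 64.3 nM

64.3 nM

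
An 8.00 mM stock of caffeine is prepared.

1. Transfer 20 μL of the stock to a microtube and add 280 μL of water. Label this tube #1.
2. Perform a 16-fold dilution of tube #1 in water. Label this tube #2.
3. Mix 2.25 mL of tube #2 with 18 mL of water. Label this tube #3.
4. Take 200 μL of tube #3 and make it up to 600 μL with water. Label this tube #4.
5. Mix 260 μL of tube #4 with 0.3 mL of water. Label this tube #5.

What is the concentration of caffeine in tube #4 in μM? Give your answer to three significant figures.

Step 1: 20 μL + 280 μL = 300 μL total → factor 300/20 = 15
Step 2: 16-fold → factor 16
Step 3: 2.25 mL + 18 mL = 20.25 mL total → factor 20.25/2.25 = 9
Step 4: 200 μL brought to 600 μL → factor 600/200 = 3
Dilution factor through tube #4 = 15 × 16 × 9 × 3 = 6480
[tube #4] = 8.00 mM / 6480 = 0.001235 mM = 1.23 μM

1.23 μM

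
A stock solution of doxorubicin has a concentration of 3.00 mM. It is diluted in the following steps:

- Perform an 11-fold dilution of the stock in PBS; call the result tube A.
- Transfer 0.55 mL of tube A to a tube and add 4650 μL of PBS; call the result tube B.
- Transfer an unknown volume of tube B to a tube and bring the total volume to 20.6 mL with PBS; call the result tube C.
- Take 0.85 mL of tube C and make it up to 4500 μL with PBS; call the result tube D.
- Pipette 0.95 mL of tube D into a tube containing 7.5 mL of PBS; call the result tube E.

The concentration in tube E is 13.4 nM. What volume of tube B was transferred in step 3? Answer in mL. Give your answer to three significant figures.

0.451 mL

Step 1: 11-fold → factor 11
Step 2: 0.55 mL + 4650 μL = 5.2 mL total → factor 5.2/0.55 = 9.4545
Step 3: v brought to 20.6 mL → factor = 20.6 mL/v
Step 4: 0.85 mL brought to 4500 μL → factor 4.5/0.85 = 5.2941
Step 5: 0.95 mL + 7.5 mL = 8.45 mL total → factor 8.45/0.95 = 8.8947
Product of known-step factors = 4897.3
Overall factor = 3.00 mM / (13.4 nM) = 2.2388 × 10^5
Step-3 factor = 2.2388 × 10^5 / 4897.3 = 45.715
v = 20.6 mL / 45.715 = 0.451 mL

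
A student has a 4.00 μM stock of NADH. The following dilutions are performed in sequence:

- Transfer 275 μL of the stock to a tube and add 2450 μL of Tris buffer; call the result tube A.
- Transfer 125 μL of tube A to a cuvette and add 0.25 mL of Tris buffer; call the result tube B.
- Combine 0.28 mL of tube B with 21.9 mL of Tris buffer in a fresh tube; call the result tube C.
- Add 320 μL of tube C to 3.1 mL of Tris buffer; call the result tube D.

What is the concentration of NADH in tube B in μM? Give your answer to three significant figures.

Step 1: 275 μL + 2450 μL = 2725 μL total → factor 2725/275 = 9.9091
Step 2: 125 μL + 0.25 mL = 375 μL total → factor 375/125 = 3
Dilution factor through tube B = 9.9091 × 3 = 29.727
[tube B] = 4.00 μM / 29.727 = 0.135 μM

0.135 μM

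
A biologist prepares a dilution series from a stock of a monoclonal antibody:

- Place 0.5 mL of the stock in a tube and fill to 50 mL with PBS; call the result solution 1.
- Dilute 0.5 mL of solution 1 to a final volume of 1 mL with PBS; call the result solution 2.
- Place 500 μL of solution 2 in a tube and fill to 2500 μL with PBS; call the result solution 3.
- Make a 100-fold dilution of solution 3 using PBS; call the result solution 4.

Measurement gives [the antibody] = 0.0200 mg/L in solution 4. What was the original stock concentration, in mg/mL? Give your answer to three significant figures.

Step 1: 0.5 mL brought to 50 mL → factor 50/0.5 = 100
Step 2: 0.5 mL brought to 1 mL → factor 1/0.5 = 2
Step 3: 500 μL brought to 2500 μL → factor 2500/500 = 5
Step 4: 100-fold → factor 100
Overall dilution factor = 100 × 2 × 5 × 100 = 1 × 10^5
Stock = 0.0200 mg/L × 1 × 10^5 = 2000 mg/L = 2.00 mg/mL

2.00 mg/mL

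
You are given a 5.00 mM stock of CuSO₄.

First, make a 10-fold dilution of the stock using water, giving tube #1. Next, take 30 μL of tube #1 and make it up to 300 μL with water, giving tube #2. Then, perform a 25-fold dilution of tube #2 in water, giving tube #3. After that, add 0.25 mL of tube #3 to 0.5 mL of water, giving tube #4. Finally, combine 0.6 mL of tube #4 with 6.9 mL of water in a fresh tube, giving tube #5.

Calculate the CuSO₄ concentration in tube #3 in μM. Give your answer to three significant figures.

Step 1: 10-fold → factor 10
Step 2: 30 μL brought to 300 μL → factor 300/30 = 10
Step 3: 25-fold → factor 25
Dilution factor through tube #3 = 10 × 10 × 25 = 2500
[tube #3] = 5.00 mM / 2500 = 0.002000 mM = 2.00 μM

2.00 μM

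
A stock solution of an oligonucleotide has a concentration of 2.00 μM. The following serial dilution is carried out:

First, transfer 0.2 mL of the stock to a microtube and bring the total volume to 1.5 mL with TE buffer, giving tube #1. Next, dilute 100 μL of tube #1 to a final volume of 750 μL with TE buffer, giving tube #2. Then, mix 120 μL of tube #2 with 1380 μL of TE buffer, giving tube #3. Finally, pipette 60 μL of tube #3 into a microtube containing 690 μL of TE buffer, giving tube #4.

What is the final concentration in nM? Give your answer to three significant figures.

Step 1: 0.2 mL brought to 1.5 mL → factor 1.5/0.2 = 7.5
Step 2: 100 μL brought to 750 μL → factor 750/100 = 7.5
Step 3: 120 μL + 1380 μL = 1500 μL total → factor 1500/120 = 12.5
Step 4: 60 μL + 690 μL = 750 μL total → factor 750/60 = 12.5
Overall dilution factor = 7.5 × 7.5 × 12.5 × 12.5 = 8789.1
Final = 2.00 μM / 8789.1 = 0.0002276 μM = 0.228 nM

0.228 nM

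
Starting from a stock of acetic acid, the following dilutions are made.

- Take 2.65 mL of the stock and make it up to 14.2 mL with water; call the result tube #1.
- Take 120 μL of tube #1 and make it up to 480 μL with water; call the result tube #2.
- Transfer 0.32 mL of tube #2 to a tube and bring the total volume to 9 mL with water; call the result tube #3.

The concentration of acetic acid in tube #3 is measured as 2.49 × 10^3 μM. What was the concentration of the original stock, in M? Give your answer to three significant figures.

Step 1: 2.65 mL brought to 14.2 mL → factor 14.2/2.65 = 5.3585
Step 2: 120 μL brought to 480 μL → factor 480/120 = 4
Step 3: 0.32 mL brought to 9 mL → factor 9/0.32 = 28.125
Overall dilution factor = 5.3585 × 4 × 28.125 = 602.83
Stock = 2.49 × 10^3 μM × 602.83 = 1.501 × 10^6 μM = 1.50 M

1.50 M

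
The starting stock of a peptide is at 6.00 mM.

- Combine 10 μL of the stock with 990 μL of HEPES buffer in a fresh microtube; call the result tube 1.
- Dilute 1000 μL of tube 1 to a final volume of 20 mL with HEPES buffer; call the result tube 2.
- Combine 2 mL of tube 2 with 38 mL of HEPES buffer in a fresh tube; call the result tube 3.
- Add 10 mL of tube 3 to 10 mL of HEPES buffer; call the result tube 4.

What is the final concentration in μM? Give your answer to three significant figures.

Step 1: 10 μL + 990 μL = 1000 μL total → factor 1000/10 = 100
Step 2: 1000 μL brought to 20 mL → factor 20000/1000 = 20
Step 3: 2 mL + 38 mL = 40 mL total → factor 40/2 = 20
Step 4: 10 mL + 10 mL = 20 mL total → factor 20/10 = 2
Overall dilution factor = 100 × 20 × 20 × 2 = 80000
Final = 6.00 mM / 80000 = 7.500 × 10^-5 mM = 0.0750 μM

0.0750 μM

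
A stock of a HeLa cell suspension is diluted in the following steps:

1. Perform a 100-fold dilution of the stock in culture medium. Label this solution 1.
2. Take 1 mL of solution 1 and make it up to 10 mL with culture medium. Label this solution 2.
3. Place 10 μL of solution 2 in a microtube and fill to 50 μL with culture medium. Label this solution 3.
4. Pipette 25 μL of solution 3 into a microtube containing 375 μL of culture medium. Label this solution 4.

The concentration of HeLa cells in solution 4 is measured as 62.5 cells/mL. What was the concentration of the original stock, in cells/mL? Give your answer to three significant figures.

5.00 × 10^6 cells/mL

Step 1: 100-fold → factor 100
Step 2: 1 mL brought to 10 mL → factor 10/1 = 10
Step 3: 10 μL brought to 50 μL → factor 50/10 = 5
Step 4: 25 μL + 375 μL = 400 μL total → factor 400/25 = 16
Overall dilution factor = 100 × 10 × 5 × 16 = 80000
Stock = 62.5 cells/mL × 80000 = 5.00 × 10^6 cells/mL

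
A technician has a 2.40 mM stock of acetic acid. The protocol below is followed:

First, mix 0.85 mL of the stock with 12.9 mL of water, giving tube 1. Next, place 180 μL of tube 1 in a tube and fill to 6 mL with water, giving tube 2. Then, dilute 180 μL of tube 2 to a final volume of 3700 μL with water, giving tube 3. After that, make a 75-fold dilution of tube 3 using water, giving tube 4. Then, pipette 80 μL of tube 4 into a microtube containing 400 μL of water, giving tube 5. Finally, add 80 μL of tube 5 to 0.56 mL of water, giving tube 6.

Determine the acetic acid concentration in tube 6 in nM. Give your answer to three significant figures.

0.0601 nM

Step 1: 0.85 mL + 12.9 mL = 13.75 mL total → factor 13.75/0.85 = 16.176
Step 2: 180 μL brought to 6 mL → factor 6000/180 = 33.333
Step 3: 180 μL brought to 3700 μL → factor 3700/180 = 20.556
Step 4: 75-fold → factor 75
Step 5: 80 μL + 400 μL = 480 μL total → factor 480/80 = 6
Step 6: 80 μL + 0.56 mL = 640 μL total → factor 640/80 = 8
Overall dilution factor = 16.176 × 33.333 × 20.556 × 75 × 6 × 8 = 3.9902 × 10^7
Final = 2.40 mM / 3.9902 × 10^7 = 6.015 × 10^-8 mM = 0.0601 nM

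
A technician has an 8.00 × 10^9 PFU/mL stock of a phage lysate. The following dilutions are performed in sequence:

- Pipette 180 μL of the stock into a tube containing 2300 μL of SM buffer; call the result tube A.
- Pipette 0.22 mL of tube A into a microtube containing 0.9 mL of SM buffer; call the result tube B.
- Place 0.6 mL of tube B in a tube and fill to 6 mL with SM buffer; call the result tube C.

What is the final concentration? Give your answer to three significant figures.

1.14 × 10^7 PFU/mL

Step 1: 180 μL + 2300 μL = 2480 μL total → factor 2480/180 = 13.778
Step 2: 0.22 mL + 0.9 mL = 1.12 mL total → factor 1.12/0.22 = 5.0909
Step 3: 0.6 mL brought to 6 mL → factor 6/0.6 = 10
Overall dilution factor = 13.778 × 5.0909 × 10 = 701.41
Final = 8.00 × 10^9 PFU/mL / 701.41 = 1.14 × 10^7 PFU/mL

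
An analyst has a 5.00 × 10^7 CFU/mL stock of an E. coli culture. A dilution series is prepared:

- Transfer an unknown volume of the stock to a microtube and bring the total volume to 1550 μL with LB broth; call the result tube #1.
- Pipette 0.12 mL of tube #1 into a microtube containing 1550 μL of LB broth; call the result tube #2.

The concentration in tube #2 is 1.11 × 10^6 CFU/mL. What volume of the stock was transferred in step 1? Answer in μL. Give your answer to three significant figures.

479 μL

Step 1: v brought to 1550 μL → factor = 1550 μL/v
Step 2: 0.12 mL + 1550 μL = 1.67 mL total → factor 1.67/0.12 = 13.917
Product of known-step factors = 13.917
Overall factor = 5.00 × 10^7 CFU/mL / (1.11 × 10^6 CFU/mL) = 45.045
Step-1 factor = 45.045 / 13.917 = 3.2368
v = 1550 μL / 3.2368 = 479 μL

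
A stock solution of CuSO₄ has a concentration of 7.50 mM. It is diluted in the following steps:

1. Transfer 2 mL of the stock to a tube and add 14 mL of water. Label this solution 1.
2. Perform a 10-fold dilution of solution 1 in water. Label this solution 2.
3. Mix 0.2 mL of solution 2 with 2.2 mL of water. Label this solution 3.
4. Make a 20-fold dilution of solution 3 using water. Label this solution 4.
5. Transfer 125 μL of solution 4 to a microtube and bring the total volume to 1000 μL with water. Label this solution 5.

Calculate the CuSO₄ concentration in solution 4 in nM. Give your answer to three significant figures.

Step 1: 2 mL + 14 mL = 16 mL total → factor 16/2 = 8
Step 2: 10-fold → factor 10
Step 3: 0.2 mL + 2.2 mL = 2.4 mL total → factor 2.4/0.2 = 12
Step 4: 20-fold → factor 20
Dilution factor through solution 4 = 8 × 10 × 12 × 20 = 19200
[solution 4] = 7.50 mM / 19200 = 0.0003906 mM = 391 nM

391 nM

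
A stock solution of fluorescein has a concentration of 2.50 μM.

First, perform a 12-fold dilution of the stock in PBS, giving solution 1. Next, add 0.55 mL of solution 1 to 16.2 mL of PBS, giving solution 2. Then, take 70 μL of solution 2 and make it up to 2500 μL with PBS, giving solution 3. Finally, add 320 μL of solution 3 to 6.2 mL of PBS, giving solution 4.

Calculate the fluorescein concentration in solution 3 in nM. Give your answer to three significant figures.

0.192 nM

Step 1: 12-fold → factor 12
Step 2: 0.55 mL + 16.2 mL = 16.75 mL total → factor 16.75/0.55 = 30.455
Step 3: 70 μL brought to 2500 μL → factor 2500/70 = 35.714
Dilution factor through solution 3 = 12 × 30.455 × 35.714 = 13052
[solution 3] = 2.50 μM / 13052 = 0.0001915 μM = 0.192 nM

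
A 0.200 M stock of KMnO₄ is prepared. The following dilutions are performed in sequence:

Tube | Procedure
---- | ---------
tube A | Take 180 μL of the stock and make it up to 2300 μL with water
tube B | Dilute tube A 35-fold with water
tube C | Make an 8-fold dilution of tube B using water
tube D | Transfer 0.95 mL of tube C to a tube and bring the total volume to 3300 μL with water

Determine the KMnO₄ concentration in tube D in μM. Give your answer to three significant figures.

Step 1: 180 μL brought to 2300 μL → factor 2300/180 = 12.778
Step 2: 35-fold → factor 35
Step 3: 8-fold → factor 8
Step 4: 0.95 mL brought to 3300 μL → factor 3.3/0.95 = 3.4737
Overall dilution factor = 12.778 × 35 × 8 × 3.4737 = 12428
Final = 0.200 M / 12428 = 1.609 × 10^-5 M = 16.1 μM

16.1 μM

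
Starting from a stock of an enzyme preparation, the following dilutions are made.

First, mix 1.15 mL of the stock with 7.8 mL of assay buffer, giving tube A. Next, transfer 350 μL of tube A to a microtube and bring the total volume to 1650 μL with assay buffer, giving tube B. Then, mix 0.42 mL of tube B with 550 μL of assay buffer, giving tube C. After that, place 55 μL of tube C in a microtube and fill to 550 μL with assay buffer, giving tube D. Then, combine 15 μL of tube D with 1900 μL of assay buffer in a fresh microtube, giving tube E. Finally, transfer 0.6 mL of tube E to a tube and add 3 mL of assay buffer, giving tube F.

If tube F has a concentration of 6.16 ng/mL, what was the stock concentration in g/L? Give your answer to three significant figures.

4.00 g/L

Step 1: 1.15 mL + 7.8 mL = 8.95 mL total → factor 8.95/1.15 = 7.7826
Step 2: 350 μL brought to 1650 μL → factor 1650/350 = 4.7143
Step 3: 0.42 mL + 550 μL = 0.97 mL total → factor 0.97/0.42 = 2.3095
Step 4: 55 μL brought to 550 μL → factor 550/55 = 10
Step 5: 15 μL + 1900 μL = 1915 μL total → factor 1915/15 = 127.67
Step 6: 0.6 mL + 3 mL = 3.6 mL total → factor 3.6/0.6 = 6
Overall dilution factor = 7.7826 × 4.7143 × 2.3095 × 10 × 127.67 × 6 = 6.4907 × 10^5
Stock = 6.16 ng/mL × 6.4907 × 10^5 = 3.998 × 10^6 ng/mL = 4.00 g/L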